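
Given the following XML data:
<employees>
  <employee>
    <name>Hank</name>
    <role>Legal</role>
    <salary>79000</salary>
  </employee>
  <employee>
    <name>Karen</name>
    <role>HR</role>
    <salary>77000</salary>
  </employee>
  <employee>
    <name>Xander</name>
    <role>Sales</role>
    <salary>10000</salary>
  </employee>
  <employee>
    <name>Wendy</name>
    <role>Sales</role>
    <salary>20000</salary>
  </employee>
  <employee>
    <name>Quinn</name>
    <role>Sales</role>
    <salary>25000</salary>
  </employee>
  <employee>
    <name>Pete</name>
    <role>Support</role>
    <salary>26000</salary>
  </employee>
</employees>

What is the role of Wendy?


Searching for <employee> with <name>Wendy</name>
Found at position 4
<role>Sales</role>

ANSWER: Sales


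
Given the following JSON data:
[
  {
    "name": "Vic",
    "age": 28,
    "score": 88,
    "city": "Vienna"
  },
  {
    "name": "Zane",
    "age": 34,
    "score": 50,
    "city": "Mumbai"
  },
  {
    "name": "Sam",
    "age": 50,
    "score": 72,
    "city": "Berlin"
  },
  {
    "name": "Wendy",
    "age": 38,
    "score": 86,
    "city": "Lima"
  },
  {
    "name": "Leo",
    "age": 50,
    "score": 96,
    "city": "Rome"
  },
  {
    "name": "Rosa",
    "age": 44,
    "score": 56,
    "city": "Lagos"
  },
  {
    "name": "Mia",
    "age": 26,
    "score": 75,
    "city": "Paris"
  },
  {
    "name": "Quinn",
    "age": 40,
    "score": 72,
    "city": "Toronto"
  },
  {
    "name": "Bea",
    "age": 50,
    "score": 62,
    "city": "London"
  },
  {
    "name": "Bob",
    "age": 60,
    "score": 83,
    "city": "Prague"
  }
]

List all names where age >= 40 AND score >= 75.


Checking both conditions:
  Vic (age=28, score=88) -> no
  Zane (age=34, score=50) -> no
  Sam (age=50, score=72) -> no
  Wendy (age=38, score=86) -> no
  Leo (age=50, score=96) -> YES
  Rosa (age=44, score=56) -> no
  Mia (age=26, score=75) -> no
  Quinn (age=40, score=72) -> no
  Bea (age=50, score=62) -> no
  Bob (age=60, score=83) -> YES


ANSWER: Leo, Bob


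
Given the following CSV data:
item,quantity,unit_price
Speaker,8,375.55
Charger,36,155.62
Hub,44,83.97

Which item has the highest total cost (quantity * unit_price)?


Computing row totals:
  Speaker: 3004.4
  Charger: 5602.32
  Hub: 3694.68
Maximum: Charger (5602.32)

ANSWER: Charger


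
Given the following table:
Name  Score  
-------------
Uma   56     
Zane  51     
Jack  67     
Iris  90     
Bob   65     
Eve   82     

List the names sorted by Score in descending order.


Sorting by Score (descending):
  Iris: 90
  Eve: 82
  Jack: 67
  Bob: 65
  Uma: 56
  Zane: 51


ANSWER: Iris, Eve, Jack, Bob, Uma, Zane


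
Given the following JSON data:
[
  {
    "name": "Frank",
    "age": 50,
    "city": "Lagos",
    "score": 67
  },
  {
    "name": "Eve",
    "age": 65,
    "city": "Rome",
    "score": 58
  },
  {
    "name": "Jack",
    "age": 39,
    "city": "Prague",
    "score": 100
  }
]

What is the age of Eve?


Looking up record where name = Eve
Record index: 1
Field 'age' = 65

ANSWER: 65


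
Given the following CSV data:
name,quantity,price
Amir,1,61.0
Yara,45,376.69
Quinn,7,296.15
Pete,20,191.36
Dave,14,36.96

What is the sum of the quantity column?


Values in 'quantity' column:
  Row 1: 1
  Row 2: 45
  Row 3: 7
  Row 4: 20
  Row 5: 14
Sum = 1 + 45 + 7 + 20 + 14 = 87

ANSWER: 87


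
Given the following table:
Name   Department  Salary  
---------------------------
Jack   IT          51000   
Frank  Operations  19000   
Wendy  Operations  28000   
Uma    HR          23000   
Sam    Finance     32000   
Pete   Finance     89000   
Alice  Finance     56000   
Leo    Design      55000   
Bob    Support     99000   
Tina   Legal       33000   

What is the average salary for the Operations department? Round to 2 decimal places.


Operations department members:
  Frank: 19000
  Wendy: 28000
Sum = 47000
Count = 2
Average = 47000 / 2 = 23500.00

ANSWER: 23500.00


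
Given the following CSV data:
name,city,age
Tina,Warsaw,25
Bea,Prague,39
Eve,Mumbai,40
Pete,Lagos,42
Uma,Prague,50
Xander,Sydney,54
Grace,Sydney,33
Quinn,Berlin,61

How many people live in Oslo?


Scanning city column for 'Oslo':
Total matches: 0

ANSWER: 0


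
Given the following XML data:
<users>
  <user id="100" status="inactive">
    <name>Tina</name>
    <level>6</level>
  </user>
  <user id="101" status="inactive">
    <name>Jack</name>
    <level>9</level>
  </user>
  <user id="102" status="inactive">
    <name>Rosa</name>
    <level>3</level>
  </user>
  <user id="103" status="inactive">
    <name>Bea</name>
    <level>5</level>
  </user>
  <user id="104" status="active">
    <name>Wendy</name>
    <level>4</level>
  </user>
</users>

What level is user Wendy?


Finding user: Wendy
<level>4</level>

ANSWER: 4


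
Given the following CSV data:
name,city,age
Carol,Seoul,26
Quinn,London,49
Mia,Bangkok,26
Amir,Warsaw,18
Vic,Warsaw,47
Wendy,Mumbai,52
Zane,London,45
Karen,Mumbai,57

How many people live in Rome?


Scanning city column for 'Rome':
Total matches: 0

ANSWER: 0


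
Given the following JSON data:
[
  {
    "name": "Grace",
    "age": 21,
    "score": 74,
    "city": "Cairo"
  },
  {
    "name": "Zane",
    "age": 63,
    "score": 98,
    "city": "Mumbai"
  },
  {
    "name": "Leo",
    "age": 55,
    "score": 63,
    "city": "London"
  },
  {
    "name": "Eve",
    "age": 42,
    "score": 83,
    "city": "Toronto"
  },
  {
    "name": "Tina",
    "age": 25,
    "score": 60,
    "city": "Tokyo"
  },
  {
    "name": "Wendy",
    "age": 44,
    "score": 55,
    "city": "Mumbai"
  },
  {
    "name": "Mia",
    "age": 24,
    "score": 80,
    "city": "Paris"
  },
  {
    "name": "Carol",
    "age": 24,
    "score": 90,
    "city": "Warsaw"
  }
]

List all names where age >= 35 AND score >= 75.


Checking both conditions:
  Grace (age=21, score=74) -> no
  Zane (age=63, score=98) -> YES
  Leo (age=55, score=63) -> no
  Eve (age=42, score=83) -> YES
  Tina (age=25, score=60) -> no
  Wendy (age=44, score=55) -> no
  Mia (age=24, score=80) -> no
  Carol (age=24, score=90) -> no


ANSWER: Zane, Eve


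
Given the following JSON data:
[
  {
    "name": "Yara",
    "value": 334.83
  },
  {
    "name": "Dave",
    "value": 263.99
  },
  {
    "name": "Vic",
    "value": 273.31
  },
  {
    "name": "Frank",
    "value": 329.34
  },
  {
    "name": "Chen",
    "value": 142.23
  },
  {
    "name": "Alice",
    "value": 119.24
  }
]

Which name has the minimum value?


Comparing values:
  Yara: 334.83
  Dave: 263.99
  Vic: 273.31
  Frank: 329.34
  Chen: 142.23
  Alice: 119.24
Minimum: Alice (119.24)

ANSWER: Alice


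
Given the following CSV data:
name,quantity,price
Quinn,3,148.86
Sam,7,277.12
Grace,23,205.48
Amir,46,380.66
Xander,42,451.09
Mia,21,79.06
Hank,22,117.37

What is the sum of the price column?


Values in 'price' column:
  Row 1: 148.86
  Row 2: 277.12
  Row 3: 205.48
  Row 4: 380.66
  Row 5: 451.09
  Row 6: 79.06
  Row 7: 117.37
Sum = 148.86 + 277.12 + 205.48 + 380.66 + 451.09 + 79.06 + 117.37 = 1659.64

ANSWER: 1659.64


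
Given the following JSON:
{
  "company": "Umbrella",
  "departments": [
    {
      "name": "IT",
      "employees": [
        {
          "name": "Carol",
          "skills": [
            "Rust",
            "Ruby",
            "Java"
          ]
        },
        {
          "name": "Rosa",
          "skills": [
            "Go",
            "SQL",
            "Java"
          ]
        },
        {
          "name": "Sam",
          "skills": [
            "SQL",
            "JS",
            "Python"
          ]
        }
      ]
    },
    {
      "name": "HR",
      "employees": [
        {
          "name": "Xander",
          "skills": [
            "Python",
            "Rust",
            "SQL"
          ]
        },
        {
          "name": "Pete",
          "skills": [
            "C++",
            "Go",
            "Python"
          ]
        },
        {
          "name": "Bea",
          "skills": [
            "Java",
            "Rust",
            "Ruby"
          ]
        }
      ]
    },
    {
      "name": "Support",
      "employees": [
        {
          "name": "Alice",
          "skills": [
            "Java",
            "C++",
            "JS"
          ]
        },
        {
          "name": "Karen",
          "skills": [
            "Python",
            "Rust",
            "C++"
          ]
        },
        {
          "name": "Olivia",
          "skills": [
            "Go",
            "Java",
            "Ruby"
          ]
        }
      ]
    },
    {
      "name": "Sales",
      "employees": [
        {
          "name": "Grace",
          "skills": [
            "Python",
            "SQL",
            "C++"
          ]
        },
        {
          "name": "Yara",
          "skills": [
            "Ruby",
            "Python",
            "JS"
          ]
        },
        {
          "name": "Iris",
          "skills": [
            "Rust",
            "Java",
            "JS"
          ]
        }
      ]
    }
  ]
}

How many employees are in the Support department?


Path: departments[2].employees
Count: 3

ANSWER: 3


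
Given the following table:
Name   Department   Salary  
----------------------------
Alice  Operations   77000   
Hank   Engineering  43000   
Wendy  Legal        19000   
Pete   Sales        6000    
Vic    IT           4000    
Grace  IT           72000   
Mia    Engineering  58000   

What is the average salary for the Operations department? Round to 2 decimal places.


Operations department members:
  Alice: 77000
Sum = 77000
Count = 1
Average = 77000 / 1 = 77000.00

ANSWER: 77000.00


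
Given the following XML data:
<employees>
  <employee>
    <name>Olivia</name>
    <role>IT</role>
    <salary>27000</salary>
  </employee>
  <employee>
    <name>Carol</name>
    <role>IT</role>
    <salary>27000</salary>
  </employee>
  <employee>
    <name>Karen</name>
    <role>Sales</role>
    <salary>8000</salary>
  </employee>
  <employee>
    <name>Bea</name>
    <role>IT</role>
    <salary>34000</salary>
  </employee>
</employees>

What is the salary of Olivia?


Searching for <employee> with <name>Olivia</name>
Found at position 1
<salary>27000</salary>

ANSWER: 27000


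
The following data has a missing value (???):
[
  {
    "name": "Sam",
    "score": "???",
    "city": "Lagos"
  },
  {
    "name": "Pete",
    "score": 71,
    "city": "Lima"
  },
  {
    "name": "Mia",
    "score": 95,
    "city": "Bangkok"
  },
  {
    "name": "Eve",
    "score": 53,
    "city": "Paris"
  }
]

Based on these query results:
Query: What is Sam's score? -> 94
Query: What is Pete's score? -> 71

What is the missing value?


The missing value is Sam's score
From query: Sam's score = 94

ANSWER: 94


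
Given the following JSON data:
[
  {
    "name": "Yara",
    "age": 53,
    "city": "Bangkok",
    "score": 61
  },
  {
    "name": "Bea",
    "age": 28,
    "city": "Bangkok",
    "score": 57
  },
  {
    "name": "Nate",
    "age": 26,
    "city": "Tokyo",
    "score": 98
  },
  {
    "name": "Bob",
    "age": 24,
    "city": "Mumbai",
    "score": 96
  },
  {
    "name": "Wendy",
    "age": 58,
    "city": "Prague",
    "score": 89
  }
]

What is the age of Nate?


Looking up record where name = Nate
Record index: 2
Field 'age' = 26

ANSWER: 26


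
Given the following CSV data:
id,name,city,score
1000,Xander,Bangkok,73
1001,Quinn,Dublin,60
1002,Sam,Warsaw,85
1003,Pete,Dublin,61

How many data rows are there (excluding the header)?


Counting rows (excluding header):
Header: id,name,city,score
Data rows: 4

ANSWER: 4


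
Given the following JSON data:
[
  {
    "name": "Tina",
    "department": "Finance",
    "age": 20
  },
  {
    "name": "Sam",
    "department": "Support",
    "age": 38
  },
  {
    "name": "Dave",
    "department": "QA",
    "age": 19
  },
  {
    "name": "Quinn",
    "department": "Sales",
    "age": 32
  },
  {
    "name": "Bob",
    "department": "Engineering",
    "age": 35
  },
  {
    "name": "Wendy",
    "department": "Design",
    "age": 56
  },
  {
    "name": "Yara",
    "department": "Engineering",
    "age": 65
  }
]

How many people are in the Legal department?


Scanning records for department = Legal
  No matches found
Count: 0

ANSWER: 0


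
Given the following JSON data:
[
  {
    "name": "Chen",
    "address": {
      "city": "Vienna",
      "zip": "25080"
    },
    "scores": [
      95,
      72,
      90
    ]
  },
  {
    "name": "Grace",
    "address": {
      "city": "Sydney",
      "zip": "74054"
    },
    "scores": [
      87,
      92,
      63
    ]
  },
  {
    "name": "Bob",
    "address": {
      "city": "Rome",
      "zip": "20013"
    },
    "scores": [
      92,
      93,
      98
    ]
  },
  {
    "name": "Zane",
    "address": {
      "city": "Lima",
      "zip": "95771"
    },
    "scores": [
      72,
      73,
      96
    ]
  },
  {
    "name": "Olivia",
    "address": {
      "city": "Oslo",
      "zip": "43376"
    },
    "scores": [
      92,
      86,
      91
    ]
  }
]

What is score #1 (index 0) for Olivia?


Path: records[4].scores[0]
Value: 92

ANSWER: 92


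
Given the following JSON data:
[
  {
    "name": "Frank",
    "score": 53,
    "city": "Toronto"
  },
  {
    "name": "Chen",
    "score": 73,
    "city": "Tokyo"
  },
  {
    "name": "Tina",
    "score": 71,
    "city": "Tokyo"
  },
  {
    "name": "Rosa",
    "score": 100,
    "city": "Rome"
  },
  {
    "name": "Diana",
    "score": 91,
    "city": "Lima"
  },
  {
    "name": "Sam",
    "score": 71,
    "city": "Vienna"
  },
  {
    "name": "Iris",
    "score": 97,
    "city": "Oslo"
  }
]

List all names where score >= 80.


Filtering records where score >= 80:
  Frank (score=53) -> no
  Chen (score=73) -> no
  Tina (score=71) -> no
  Rosa (score=100) -> YES
  Diana (score=91) -> YES
  Sam (score=71) -> no
  Iris (score=97) -> YES


ANSWER: Rosa, Diana, Iris


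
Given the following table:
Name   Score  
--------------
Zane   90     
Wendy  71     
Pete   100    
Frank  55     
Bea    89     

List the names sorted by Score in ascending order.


Sorting by Score (ascending):
  Frank: 55
  Wendy: 71
  Bea: 89
  Zane: 90
  Pete: 100


ANSWER: Frank, Wendy, Bea, Zane, Pete


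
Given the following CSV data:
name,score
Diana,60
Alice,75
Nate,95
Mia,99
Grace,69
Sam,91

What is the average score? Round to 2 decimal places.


Scores: 60, 75, 95, 99, 69, 91
Sum = 489
Count = 6
Average = 489 / 6 = 81.50

ANSWER: 81.50


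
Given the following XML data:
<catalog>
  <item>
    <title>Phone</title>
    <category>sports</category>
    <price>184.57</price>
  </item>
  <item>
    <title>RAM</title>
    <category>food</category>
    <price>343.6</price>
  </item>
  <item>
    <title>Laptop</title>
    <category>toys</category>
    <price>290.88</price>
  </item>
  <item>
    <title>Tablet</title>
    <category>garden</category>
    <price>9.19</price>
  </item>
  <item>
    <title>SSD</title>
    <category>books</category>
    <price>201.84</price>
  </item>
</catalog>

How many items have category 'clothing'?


Scanning <item> elements for <category>clothing</category>:
Count: 0

ANSWER: 0


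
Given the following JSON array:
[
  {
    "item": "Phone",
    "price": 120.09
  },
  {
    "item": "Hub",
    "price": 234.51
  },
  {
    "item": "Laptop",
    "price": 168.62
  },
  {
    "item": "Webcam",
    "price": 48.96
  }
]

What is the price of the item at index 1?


Array index 1 -> Hub
price = 234.51

ANSWER: 234.51


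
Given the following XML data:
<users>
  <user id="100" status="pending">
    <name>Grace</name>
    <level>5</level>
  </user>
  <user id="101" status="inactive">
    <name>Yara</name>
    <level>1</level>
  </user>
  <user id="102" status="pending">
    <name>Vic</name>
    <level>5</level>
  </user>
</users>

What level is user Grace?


Finding user: Grace
<level>5</level>

ANSWER: 5


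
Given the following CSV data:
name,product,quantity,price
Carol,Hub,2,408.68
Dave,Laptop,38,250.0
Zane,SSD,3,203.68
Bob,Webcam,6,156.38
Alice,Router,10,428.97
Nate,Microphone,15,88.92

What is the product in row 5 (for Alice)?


Row 5: Alice
Column 'product' = Router

ANSWER: Router


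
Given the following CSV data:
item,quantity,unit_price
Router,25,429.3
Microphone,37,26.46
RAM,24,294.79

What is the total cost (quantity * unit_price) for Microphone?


Row: Microphone
quantity = 37
unit_price = 26.46
total = 37 * 26.46 = 979.02

ANSWER: 979.02


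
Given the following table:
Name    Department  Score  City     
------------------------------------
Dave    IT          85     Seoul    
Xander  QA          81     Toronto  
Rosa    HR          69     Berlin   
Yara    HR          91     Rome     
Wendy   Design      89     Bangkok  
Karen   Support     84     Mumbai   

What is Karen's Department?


Row 6: Karen
Department = Support

ANSWER: Support


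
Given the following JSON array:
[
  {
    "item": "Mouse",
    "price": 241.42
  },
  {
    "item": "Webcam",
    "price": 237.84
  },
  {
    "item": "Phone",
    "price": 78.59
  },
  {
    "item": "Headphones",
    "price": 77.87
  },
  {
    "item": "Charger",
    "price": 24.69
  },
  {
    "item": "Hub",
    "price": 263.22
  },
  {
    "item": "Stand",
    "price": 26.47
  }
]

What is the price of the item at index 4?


Array index 4 -> Charger
price = 24.69

ANSWER: 24.69


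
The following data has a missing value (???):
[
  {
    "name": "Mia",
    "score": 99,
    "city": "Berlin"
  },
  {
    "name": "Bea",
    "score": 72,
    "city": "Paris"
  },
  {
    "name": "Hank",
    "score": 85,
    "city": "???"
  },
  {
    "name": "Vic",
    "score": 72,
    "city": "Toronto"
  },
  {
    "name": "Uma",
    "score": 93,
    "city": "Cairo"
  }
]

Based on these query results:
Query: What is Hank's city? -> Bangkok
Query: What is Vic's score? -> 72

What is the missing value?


The missing value is Hank's city
From query: Hank's city = Bangkok

ANSWER: Bangkok


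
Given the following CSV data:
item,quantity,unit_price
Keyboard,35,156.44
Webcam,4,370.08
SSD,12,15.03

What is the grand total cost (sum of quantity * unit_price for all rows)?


Computing row totals:
  Keyboard: 35 * 156.44 = 5475.4
  Webcam: 4 * 370.08 = 1480.32
  SSD: 12 * 15.03 = 180.36
Grand total = 5475.4 + 1480.32 + 180.36 = 7136.08

ANSWER: 7136.08


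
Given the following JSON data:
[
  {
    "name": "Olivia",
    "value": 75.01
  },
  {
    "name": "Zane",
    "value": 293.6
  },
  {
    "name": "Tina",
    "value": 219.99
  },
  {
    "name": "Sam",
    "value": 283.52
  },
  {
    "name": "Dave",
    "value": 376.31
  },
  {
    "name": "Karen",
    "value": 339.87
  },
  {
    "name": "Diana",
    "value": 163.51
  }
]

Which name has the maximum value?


Comparing values:
  Olivia: 75.01
  Zane: 293.6
  Tina: 219.99
  Sam: 283.52
  Dave: 376.31
  Karen: 339.87
  Diana: 163.51
Maximum: Dave (376.31)

ANSWER: Dave


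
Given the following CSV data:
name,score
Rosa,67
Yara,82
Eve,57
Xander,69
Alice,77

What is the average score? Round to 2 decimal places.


Scores: 67, 82, 57, 69, 77
Sum = 352
Count = 5
Average = 352 / 5 = 70.40

ANSWER: 70.40


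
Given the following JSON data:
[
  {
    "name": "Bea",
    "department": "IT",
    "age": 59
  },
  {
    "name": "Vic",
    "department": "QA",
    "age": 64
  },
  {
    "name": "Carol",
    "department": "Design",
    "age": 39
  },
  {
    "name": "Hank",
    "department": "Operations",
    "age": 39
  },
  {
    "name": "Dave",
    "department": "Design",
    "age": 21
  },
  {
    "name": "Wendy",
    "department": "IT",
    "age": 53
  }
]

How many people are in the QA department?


Scanning records for department = QA
  Record 1: Vic
Count: 1

ANSWER: 1


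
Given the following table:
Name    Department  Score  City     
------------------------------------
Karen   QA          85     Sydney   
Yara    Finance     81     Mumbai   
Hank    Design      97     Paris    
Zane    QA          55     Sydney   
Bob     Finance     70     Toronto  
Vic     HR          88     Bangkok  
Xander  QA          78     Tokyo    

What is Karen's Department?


Row 1: Karen
Department = QA

ANSWER: QA


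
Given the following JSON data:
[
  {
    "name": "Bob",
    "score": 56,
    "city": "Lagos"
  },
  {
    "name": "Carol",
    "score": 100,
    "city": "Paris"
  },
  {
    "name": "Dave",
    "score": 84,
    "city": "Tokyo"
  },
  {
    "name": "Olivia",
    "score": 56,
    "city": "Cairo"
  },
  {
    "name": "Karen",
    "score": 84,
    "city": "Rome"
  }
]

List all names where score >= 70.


Filtering records where score >= 70:
  Bob (score=56) -> no
  Carol (score=100) -> YES
  Dave (score=84) -> YES
  Olivia (score=56) -> no
  Karen (score=84) -> YES


ANSWER: Carol, Dave, Karen


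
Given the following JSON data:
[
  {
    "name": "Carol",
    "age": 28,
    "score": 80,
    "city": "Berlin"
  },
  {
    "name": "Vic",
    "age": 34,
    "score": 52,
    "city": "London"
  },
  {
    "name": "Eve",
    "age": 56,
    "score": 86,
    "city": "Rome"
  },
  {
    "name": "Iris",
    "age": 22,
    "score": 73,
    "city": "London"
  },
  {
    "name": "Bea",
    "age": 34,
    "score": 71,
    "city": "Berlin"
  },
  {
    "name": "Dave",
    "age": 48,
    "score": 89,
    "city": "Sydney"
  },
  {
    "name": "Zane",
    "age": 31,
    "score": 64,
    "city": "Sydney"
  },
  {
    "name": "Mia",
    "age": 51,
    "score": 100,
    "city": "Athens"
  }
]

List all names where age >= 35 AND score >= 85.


Checking both conditions:
  Carol (age=28, score=80) -> no
  Vic (age=34, score=52) -> no
  Eve (age=56, score=86) -> YES
  Iris (age=22, score=73) -> no
  Bea (age=34, score=71) -> no
  Dave (age=48, score=89) -> YES
  Zane (age=31, score=64) -> no
  Mia (age=51, score=100) -> YES


ANSWER: Eve, Dave, Mia


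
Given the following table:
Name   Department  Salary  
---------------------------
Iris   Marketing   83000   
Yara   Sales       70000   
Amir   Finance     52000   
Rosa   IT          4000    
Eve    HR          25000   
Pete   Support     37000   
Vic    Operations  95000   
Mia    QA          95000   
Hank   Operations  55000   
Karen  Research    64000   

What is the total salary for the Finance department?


Finance department members:
  Amir: 52000
Total = 52000 = 52000

ANSWER: 52000


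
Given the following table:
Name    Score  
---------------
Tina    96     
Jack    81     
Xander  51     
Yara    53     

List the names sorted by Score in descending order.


Sorting by Score (descending):
  Tina: 96
  Jack: 81
  Yara: 53
  Xander: 51


ANSWER: Tina, Jack, Yara, Xander


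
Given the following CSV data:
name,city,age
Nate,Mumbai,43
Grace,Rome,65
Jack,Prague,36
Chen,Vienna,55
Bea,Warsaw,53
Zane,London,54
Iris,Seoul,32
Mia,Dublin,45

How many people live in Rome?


Scanning city column for 'Rome':
  Row 2: Grace -> MATCH
Total matches: 1

ANSWER: 1


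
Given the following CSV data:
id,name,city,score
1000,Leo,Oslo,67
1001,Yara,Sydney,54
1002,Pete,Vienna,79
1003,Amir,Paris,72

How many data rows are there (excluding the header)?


Counting rows (excluding header):
Header: id,name,city,score
Data rows: 4

ANSWER: 4


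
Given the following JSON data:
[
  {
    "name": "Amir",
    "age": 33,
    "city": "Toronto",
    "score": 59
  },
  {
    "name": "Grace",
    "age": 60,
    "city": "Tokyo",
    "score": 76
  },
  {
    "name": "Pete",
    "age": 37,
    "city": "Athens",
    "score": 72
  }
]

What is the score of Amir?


Looking up record where name = Amir
Record index: 0
Field 'score' = 59

ANSWER: 59


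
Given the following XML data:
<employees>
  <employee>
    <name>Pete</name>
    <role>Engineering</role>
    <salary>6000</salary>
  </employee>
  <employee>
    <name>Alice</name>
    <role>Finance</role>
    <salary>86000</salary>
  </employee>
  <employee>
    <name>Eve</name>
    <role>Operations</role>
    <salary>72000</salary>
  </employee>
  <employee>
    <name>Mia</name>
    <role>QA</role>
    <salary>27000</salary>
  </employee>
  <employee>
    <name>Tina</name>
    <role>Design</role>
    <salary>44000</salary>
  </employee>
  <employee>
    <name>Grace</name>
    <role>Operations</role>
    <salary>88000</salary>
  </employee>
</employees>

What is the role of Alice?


Searching for <employee> with <name>Alice</name>
Found at position 2
<role>Finance</role>

ANSWER: Finance


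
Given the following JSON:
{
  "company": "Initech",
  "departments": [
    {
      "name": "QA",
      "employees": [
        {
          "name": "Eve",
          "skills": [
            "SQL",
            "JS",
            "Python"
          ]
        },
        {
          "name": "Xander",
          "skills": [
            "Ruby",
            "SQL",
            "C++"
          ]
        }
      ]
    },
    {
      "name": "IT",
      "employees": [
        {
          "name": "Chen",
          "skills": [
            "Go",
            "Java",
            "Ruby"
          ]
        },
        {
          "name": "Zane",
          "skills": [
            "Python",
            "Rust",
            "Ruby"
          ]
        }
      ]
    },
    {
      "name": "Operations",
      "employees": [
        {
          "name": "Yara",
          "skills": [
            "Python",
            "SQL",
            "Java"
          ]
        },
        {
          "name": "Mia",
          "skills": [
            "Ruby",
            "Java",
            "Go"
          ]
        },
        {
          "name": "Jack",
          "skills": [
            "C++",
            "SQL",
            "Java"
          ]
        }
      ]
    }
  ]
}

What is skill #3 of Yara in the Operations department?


Path: departments[2].employees[0].skills[2]
Value: Java

ANSWER: Java


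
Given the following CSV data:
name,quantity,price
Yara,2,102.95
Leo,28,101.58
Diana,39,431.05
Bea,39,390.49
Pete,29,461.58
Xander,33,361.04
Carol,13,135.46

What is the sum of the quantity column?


Values in 'quantity' column:
  Row 1: 2
  Row 2: 28
  Row 3: 39
  Row 4: 39
  Row 5: 29
  Row 6: 33
  Row 7: 13
Sum = 2 + 28 + 39 + 39 + 29 + 33 + 13 = 183

ANSWER: 183


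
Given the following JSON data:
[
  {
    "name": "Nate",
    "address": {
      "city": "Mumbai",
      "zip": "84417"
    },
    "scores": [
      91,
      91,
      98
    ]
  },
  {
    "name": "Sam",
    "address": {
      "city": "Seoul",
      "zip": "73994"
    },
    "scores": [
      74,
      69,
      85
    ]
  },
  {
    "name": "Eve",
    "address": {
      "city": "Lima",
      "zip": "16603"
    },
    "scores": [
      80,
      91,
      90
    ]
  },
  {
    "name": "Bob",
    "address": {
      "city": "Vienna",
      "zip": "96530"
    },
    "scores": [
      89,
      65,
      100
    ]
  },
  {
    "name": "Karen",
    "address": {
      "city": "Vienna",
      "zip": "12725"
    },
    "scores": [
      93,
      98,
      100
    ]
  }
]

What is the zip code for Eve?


Path: records[2].address.zip
Value: 16603

ANSWER: 16603


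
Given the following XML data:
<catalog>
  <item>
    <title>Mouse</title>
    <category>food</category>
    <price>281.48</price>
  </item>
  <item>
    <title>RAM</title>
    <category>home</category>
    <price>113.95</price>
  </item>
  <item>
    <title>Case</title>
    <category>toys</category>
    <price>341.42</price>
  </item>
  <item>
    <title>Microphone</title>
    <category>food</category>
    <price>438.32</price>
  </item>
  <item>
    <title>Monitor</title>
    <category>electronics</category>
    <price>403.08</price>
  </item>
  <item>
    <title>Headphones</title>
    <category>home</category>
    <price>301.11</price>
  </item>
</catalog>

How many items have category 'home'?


Scanning <item> elements for <category>home</category>:
  Item 2: RAM -> MATCH
  Item 6: Headphones -> MATCH
Count: 2

ANSWER: 2


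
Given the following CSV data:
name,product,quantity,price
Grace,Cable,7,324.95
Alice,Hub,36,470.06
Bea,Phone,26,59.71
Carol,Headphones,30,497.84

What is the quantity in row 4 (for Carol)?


Row 4: Carol
Column 'quantity' = 30

ANSWER: 30


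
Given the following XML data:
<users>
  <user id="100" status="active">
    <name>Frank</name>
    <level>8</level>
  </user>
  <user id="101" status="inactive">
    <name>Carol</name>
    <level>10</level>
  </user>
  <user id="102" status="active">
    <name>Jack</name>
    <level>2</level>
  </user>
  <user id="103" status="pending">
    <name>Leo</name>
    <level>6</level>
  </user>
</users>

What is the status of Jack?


Finding user with name = Jack
user id="102" status="active"

ANSWER: active


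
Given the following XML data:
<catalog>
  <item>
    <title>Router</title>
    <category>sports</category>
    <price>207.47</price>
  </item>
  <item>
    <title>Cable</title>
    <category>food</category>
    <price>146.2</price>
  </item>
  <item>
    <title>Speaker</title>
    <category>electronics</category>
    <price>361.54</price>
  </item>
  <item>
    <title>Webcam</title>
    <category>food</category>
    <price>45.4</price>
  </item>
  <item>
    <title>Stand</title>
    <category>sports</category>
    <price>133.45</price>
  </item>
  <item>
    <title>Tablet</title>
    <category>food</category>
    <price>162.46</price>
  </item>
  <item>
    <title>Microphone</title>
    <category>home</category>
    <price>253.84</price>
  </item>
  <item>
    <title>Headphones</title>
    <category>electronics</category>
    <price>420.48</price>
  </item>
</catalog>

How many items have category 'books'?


Scanning <item> elements for <category>books</category>:
Count: 0

ANSWER: 0


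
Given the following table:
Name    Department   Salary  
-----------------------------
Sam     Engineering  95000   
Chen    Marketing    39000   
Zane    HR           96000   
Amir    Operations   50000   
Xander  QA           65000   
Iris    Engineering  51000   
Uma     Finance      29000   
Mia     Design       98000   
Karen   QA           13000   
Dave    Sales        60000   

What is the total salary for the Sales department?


Sales department members:
  Dave: 60000
Total = 60000 = 60000

ANSWER: 60000


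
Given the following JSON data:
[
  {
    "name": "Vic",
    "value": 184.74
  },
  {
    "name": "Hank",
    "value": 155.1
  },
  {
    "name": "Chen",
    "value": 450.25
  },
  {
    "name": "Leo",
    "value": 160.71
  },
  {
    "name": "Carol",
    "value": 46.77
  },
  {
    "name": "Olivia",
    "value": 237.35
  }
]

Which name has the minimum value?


Comparing values:
  Vic: 184.74
  Hank: 155.1
  Chen: 450.25
  Leo: 160.71
  Carol: 46.77
  Olivia: 237.35
Minimum: Carol (46.77)

ANSWER: Carol


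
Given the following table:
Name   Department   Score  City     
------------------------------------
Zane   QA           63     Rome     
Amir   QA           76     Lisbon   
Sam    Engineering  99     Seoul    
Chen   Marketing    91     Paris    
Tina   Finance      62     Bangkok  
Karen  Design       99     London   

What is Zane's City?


Row 1: Zane
City = Rome

ANSWER: Rome


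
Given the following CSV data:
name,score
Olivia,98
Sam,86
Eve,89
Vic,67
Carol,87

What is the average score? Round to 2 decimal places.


Scores: 98, 86, 89, 67, 87
Sum = 427
Count = 5
Average = 427 / 5 = 85.40

ANSWER: 85.40


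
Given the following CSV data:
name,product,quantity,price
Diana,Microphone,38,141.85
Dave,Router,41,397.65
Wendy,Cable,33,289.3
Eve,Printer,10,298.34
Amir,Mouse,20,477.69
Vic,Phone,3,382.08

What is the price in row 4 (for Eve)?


Row 4: Eve
Column 'price' = 298.34

ANSWER: 298.34


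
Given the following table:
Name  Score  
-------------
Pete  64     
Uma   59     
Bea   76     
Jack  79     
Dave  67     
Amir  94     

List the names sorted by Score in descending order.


Sorting by Score (descending):
  Amir: 94
  Jack: 79
  Bea: 76
  Dave: 67
  Pete: 64
  Uma: 59


ANSWER: Amir, Jack, Bea, Dave, Pete, Uma


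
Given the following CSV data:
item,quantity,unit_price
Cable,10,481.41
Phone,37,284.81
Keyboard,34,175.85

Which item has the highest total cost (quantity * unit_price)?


Computing row totals:
  Cable: 4814.1
  Phone: 10537.97
  Keyboard: 5978.9
Maximum: Phone (10537.97)

ANSWER: Phone


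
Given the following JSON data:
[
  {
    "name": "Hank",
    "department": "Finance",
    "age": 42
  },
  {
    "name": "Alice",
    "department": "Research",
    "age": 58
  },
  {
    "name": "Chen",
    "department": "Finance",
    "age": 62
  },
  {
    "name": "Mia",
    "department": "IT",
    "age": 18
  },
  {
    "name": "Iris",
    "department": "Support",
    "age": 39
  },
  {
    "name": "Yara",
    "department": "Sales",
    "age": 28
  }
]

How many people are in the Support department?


Scanning records for department = Support
  Record 4: Iris
Count: 1

ANSWER: 1


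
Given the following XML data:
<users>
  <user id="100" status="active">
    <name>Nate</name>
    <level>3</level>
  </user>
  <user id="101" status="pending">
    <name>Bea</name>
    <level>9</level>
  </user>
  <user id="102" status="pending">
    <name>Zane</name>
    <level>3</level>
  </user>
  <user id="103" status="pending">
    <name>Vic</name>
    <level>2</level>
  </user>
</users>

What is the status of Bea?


Finding user with name = Bea
user id="101" status="pending"

ANSWER: pending


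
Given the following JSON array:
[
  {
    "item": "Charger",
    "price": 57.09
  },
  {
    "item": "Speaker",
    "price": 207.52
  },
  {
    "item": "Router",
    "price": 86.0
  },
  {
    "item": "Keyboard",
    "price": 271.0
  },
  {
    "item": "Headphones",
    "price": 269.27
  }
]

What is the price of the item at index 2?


Array index 2 -> Router
price = 86.0

ANSWER: 86.0


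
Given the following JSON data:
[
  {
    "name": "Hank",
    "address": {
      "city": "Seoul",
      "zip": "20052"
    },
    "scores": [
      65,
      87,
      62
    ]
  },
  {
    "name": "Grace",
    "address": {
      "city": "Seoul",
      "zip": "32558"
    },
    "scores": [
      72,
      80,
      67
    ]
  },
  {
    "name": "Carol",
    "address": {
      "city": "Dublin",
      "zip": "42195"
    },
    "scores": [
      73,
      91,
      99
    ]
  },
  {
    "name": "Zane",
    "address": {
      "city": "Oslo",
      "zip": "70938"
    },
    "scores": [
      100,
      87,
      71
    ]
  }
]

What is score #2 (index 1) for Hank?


Path: records[0].scores[1]
Value: 87

ANSWER: 87


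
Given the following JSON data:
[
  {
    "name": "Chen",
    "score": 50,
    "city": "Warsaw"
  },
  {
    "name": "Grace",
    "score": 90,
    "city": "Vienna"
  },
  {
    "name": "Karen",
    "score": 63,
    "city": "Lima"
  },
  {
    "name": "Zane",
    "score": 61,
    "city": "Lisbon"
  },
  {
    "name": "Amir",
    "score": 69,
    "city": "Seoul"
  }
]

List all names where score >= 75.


Filtering records where score >= 75:
  Chen (score=50) -> no
  Grace (score=90) -> YES
  Karen (score=63) -> no
  Zane (score=61) -> no
  Amir (score=69) -> no


ANSWER: Grace


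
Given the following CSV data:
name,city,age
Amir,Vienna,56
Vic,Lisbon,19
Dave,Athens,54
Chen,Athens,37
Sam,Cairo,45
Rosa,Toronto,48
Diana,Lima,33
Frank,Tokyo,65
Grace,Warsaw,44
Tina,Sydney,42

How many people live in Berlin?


Scanning city column for 'Berlin':
Total matches: 0

ANSWER: 0


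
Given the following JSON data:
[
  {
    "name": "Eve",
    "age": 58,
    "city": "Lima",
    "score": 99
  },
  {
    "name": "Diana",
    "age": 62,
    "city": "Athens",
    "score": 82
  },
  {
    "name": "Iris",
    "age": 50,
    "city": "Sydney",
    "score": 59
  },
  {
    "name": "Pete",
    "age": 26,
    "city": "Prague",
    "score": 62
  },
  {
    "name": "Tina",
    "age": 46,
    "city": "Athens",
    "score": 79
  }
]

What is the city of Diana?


Looking up record where name = Diana
Record index: 1
Field 'city' = Athens

ANSWER: Athens


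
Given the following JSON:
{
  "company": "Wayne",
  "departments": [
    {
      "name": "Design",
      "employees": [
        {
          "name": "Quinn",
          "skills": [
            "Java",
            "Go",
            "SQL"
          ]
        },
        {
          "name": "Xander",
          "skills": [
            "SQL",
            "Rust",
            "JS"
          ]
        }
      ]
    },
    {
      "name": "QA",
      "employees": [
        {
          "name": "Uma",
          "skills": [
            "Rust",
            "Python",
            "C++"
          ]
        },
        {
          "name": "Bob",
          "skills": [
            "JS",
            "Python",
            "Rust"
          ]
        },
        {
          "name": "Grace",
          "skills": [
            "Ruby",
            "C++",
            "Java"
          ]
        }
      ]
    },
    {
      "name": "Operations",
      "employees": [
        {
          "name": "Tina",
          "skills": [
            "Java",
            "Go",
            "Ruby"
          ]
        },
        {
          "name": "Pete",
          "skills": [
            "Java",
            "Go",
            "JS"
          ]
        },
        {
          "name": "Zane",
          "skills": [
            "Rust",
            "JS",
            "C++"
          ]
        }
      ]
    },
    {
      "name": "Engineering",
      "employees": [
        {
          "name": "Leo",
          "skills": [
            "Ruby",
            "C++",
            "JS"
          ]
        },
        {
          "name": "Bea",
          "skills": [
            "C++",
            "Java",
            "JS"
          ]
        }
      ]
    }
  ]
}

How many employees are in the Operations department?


Path: departments[2].employees
Count: 3

ANSWER: 3


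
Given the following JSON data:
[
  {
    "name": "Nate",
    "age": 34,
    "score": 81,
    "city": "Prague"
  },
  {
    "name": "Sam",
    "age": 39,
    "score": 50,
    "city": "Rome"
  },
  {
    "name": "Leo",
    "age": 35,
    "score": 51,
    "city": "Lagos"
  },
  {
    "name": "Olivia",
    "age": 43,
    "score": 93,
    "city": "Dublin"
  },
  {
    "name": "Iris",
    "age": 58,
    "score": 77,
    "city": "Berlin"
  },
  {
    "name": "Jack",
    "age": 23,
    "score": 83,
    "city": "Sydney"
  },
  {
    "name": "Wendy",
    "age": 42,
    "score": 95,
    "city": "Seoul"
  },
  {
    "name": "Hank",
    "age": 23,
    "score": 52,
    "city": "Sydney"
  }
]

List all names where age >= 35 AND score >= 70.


Checking both conditions:
  Nate (age=34, score=81) -> no
  Sam (age=39, score=50) -> no
  Leo (age=35, score=51) -> no
  Olivia (age=43, score=93) -> YES
  Iris (age=58, score=77) -> YES
  Jack (age=23, score=83) -> no
  Wendy (age=42, score=95) -> YES
  Hank (age=23, score=52) -> no


ANSWER: Olivia, Iris, Wendy


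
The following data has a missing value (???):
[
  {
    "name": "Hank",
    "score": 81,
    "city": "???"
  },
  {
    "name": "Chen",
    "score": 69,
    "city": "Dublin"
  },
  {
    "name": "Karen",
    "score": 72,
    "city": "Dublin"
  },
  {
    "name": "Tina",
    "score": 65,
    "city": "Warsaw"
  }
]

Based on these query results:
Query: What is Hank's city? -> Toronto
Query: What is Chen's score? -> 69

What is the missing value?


The missing value is Hank's city
From query: Hank's city = Toronto

ANSWER: Toronto


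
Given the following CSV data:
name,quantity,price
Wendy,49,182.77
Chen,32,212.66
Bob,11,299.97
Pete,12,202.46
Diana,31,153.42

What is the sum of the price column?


Values in 'price' column:
  Row 1: 182.77
  Row 2: 212.66
  Row 3: 299.97
  Row 4: 202.46
  Row 5: 153.42
Sum = 182.77 + 212.66 + 299.97 + 202.46 + 153.42 = 1051.28

ANSWER: 1051.28


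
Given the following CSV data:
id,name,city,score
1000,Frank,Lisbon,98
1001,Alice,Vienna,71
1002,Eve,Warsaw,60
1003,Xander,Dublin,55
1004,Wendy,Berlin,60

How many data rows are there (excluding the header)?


Counting rows (excluding header):
Header: id,name,city,score
Data rows: 5

ANSWER: 5


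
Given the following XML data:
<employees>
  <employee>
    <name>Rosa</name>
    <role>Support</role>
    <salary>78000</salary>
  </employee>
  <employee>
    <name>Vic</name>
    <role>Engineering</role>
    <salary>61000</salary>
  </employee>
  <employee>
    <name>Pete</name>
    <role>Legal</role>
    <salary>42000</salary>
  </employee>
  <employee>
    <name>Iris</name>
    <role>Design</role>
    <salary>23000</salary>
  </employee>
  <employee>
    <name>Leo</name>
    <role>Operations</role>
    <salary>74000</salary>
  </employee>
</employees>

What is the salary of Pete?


Searching for <employee> with <name>Pete</name>
Found at position 3
<salary>42000</salary>

ANSWER: 42000
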